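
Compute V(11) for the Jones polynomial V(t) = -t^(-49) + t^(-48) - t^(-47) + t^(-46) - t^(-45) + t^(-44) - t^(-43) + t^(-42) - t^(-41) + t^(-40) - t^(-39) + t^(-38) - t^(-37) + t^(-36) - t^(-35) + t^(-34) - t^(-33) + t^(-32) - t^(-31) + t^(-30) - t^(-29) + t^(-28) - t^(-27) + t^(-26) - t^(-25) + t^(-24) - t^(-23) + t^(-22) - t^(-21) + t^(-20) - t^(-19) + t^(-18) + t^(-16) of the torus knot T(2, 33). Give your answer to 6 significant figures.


Substituting t = 11 into V(t) = -t^(-49) + t^(-48) - t^(-47) + t^(-46) - t^(-45) + t^(-44) - t^(-43) + t^(-42) - t^(-41) + t^(-40) - t^(-39) + t^(-38) - t^(-37) + t^(-36) - t^(-35) + t^(-34) - t^(-33) + t^(-32) - t^(-31) + t^(-30) - t^(-29) + t^(-28) - t^(-27) + t^(-26) - t^(-25) + t^(-24) - t^(-23) + t^(-22) - t^(-21) + t^(-20) - t^(-19) + t^(-18) + t^(-16):
  (-)t^(-49) = -9.37041e-52
  (+)t^(-48) = 1.03074e-50
  (-)t^(-47) = -1.13382e-49
  (+)t^(-46) = 1.2472e-48
  (-)t^(-45) = -1.37192e-47
  (+)t^(-44) = 1.50911e-46
  (-)t^(-43) = -1.66002e-45
  (+)t^(-42) = 1.82603e-44
  (-)t^(-41) = -2.00863e-43
  (+)t^(-40) = 2.20949e-42
  (-)t^(-39) = -2.43044e-41
  (+)t^(-38) = 2.67349e-40
  (-)t^(-37) = -2.94083e-39
  (+)t^(-36) = 3.23492e-38
  (-)t^(-35) = -3.55841e-37
  (+)t^(-34) = 3.91425e-36
  (-)t^(-33) = -4.30568e-35
  (+)t^(-32) = 4.73624e-34
  (-)t^(-31) = -5.20987e-33
  (+)t^(-30) = 5.73086e-32
  (-)t^(-29) = -6.30394e-31
  (+)t^(-28) = 6.93433e-30
  (-)t^(-27) = -7.62777e-29
  (+)t^(-26) = 8.39055e-28
  (-)t^(-25) = -9.2296e-27
  (+)t^(-24) = 1.01526e-25
  (-)t^(-23) = -1.11678e-24
  (+)t^(-22) = 1.22846e-23
  (-)t^(-21) = -1.35131e-22
  (+)t^(-20) = 1.48644e-21
  (-)t^(-19) = -1.63508e-20
  (+)t^(-18) = 1.79859e-19
  (+)t^(-16) = 2.17629e-17
Sum = (-9.37041e-52) + (1.03074e-50) + (-1.13382e-49) + (1.2472e-48) + (-1.37192e-47) + (1.50911e-46) + (-1.66002e-45) + (1.82603e-44) + (-2.00863e-43) + (2.20949e-42) + (-2.43044e-41) + (2.67349e-40) + (-2.94083e-39) + (3.23492e-38) + (-3.55841e-37) + (3.91425e-36) + (-4.30568e-35) + (4.73624e-34) + (-5.20987e-33) + (5.73086e-32) + (-6.30394e-31) + (6.93433e-30) + (-7.62777e-29) + (8.39055e-28) + (-9.2296e-27) + (1.01526e-25) + (-1.11678e-24) + (1.22846e-23) + (-1.35131e-22) + (1.48644e-21) + (-1.63508e-20) + (1.79859e-19) + (2.17629e-17)
= 2.192778414e-17
Rounded to 6 significant figures: 2.19278e-17

2.19278e-17


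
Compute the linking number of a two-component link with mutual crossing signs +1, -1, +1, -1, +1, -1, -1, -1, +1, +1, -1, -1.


Step 1: Count positive crossings: 5
Step 2: Count negative crossings: 7
Step 3: Sum of signs = 5 - 7 = -2
Step 4: Linking number = sum/2 = -2/2 = -1

-1


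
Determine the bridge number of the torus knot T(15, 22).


The bridge number of T(p,q) is min(p,q).
min(15, 22) = 15

15


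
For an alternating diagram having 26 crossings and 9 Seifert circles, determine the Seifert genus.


For alternating knots, g = (c - s + 1)/2.
= (26 - 9 + 1)/2
= 18/2 = 9

9


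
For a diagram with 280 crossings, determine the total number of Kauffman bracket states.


Each crossing contributes 2 choices (A-smoothing or B-smoothing).
Total states = 2^280 = 1942668892225729070919461906823518906642406839052139521251812409738904285205208498176

1942668892225729070919461906823518906642406839052139521251812409738904285205208498176


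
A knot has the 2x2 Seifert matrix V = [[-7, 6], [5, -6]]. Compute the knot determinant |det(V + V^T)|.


Step 1: Form V + V^T where V = [[-7, 6], [5, -6]]
  V^T = [[-7, 5], [6, -6]]
  V + V^T = [[-14, 11], [11, -12]]
Step 2: det(V + V^T) = (-14)*(-12) - 11*11
  = 168 - 121 = 47
Step 3: Knot determinant = |det(V + V^T)| = |47| = 47

47


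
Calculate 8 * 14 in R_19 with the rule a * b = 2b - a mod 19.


8 * 14 = 2*14 - 8 mod 19
= 28 - 8 mod 19
= 20 mod 19 = 1

1


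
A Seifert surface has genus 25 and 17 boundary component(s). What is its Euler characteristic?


chi = 2 - 2g - b
= 2 - 2*25 - 17
= 2 - 50 - 17 = -65

-65


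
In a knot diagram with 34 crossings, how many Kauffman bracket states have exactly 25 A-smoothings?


We choose which 25 of 34 crossings get A-smoothings.
C(34, 25) = 34! / (25! * 9!)
= 52451256

52451256


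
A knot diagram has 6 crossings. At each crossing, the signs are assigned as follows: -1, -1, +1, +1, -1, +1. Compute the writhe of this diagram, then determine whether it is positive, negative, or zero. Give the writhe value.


Step 1: Count positive crossings (+1).
Positive crossings: 3
Step 2: Count negative crossings (-1).
Negative crossings: 3
Step 3: Writhe = (positive) - (negative)
w = 3 - 3 = 0
Step 4: |w| = 0, and w is zero

0


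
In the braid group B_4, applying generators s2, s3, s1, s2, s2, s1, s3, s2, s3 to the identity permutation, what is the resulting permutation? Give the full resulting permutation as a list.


Starting with identity [1, 2, 3, 4].
Apply generators in sequence:
  After s2: [1, 3, 2, 4]
  After s3: [1, 3, 4, 2]
  After s1: [3, 1, 4, 2]
  After s2: [3, 4, 1, 2]
  After s2: [3, 1, 4, 2]
  After s1: [1, 3, 4, 2]
  After s3: [1, 3, 2, 4]
  After s2: [1, 2, 3, 4]
  After s3: [1, 2, 4, 3]
Final permutation: [1, 2, 4, 3]

[1, 2, 4, 3]


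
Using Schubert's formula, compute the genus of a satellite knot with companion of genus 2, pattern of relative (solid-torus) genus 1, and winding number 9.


Schubert: g(satellite) = g_rel(pattern) + |winding| * g(companion),
where g_rel(pattern) is the genus of the pattern relative to the solid torus.
= 1 + 9 * 2
= 1 + 18 = 19

19


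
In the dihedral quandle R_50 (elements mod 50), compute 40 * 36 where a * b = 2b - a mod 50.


40 * 36 = 2*36 - 40 mod 50
= 72 - 40 mod 50
= 32 mod 50 = 32

32


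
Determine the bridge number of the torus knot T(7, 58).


The bridge number of T(p,q) is min(p,q).
min(7, 58) = 7

7


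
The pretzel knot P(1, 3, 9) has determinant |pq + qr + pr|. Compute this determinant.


Step 1: Compute pq + qr + pr.
pq = 1*3 = 3
qr = 3*9 = 27
pr = 1*9 = 9
pq + qr + pr = 3 + 27 + 9 = 39
Step 2: Take absolute value.
det(P(1,3,9)) = |39| = 39

39


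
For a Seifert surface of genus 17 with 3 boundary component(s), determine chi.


chi = 2 - 2g - b
= 2 - 2*17 - 3
= 2 - 34 - 3 = -35

-35


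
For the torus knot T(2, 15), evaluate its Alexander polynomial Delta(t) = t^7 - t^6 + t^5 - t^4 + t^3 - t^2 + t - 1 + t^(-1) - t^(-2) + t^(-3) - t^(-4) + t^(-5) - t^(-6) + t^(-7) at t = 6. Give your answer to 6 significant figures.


Substituting t = 6 into Delta(t) = t^7 - t^6 + t^5 - t^4 + t^3 - t^2 + t - 1 + t^(-1) - t^(-2) + t^(-3) - t^(-4) + t^(-5) - t^(-6) + t^(-7):
Term values: (279936) + (-46656) + (7776) + (-1296) + (216) + (-36) + (6) + (-1) + (0.166667) + (-0.0277778) + (0.00462963) + (-0.000771605) + (0.000128601) + (-2.14335e-05) + (3.57225e-06)
Sum = 239945.1429
Rounded to 6 significant figures: 239945

239945


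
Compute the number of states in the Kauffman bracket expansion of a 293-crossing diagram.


Each crossing contributes 2 choices (A-smoothing or B-smoothing).
Total states = 2^293 = 15914343565113172548972231940698266883214596825515126958094847260581103904401068017057792

15914343565113172548972231940698266883214596825515126958094847260581103904401068017057792


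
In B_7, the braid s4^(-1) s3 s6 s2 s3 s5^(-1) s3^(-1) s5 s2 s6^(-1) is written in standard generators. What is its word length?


The word length counts the number of generators (including inverses).
Listing each generator: s4^(-1), s3, s6, s2, s3, s5^(-1), s3^(-1), s5, s2, s6^(-1)
There are 10 generators in this braid word.

10


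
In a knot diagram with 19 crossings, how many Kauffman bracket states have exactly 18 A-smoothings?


We choose which 18 of 19 crossings get A-smoothings.
C(19, 18) = 19! / (18! * 1!)
= 19

19


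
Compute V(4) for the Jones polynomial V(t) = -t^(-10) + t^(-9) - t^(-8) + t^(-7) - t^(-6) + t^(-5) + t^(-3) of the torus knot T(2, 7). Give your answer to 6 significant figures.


Substituting t = 4 into V(t) = -t^(-10) + t^(-9) - t^(-8) + t^(-7) - t^(-6) + t^(-5) + t^(-3):
  (-)t^(-10) = -9.53674e-07
  (+)t^(-9) = 3.8147e-06
  (-)t^(-8) = -1.52588e-05
  (+)t^(-7) = 6.10352e-05
  (-)t^(-6) = -0.000244141
  (+)t^(-5) = 0.000976562
  (+)t^(-3) = 0.015625
Sum = (-9.53674e-07) + (3.8147e-06) + (-1.52588e-05) + (6.10352e-05) + (-0.000244141) + (0.000976562) + (0.015625)
= 0.01640605927
Rounded to 6 significant figures: 0.0164061

0.0164061


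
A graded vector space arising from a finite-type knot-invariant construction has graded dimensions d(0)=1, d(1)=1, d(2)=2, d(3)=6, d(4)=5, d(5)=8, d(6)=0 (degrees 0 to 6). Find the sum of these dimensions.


Total dimension = d(0) + d(1) + ... + d(6)
= 1 + 1 + 2 + 6 + 5 + 8 + 0
= 23

23


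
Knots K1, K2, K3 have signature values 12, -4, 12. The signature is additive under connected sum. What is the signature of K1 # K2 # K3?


The signature is additive under connected sum.
signature(K1 # K2 # K3) = (12) + (-4) + (12)
= 20

20


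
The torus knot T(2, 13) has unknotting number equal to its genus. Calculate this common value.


For a torus knot T(p,q), both the unknotting number and genus equal (p-1)(q-1)/2.
= (2-1)(13-1)/2
= 1*12/2
= 12/2 = 6

6


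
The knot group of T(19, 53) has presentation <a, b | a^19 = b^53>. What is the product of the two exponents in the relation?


The relation is a^19 = b^53.
Product of exponents = 19 * 53
= 1007

1007


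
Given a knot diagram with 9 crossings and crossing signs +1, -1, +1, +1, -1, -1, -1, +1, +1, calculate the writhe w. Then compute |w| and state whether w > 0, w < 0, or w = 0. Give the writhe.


Step 1: Count positive crossings (+1).
Positive crossings: 5
Step 2: Count negative crossings (-1).
Negative crossings: 4
Step 3: Writhe = (positive) - (negative)
w = 5 - 4 = 1
Step 4: |w| = 1, and w is positive

1


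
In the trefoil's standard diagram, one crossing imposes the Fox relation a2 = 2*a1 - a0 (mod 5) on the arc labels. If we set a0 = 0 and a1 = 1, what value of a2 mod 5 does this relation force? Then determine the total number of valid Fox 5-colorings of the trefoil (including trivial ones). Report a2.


Step 1: Apply the given crossing relation 2*a1 - a0 - a2 = 0 (mod 5).
  a2 = 2*a1 - a0 mod 5
  a2 = 2*1 - 0 mod 5
  a2 = 2 - 0 mod 5
  a2 = 2 mod 5 = 2
Step 2: The trefoil has determinant 3.
  Number of Fox p-colorings (p prime) is p^2 if p = 3, else p.
  Since 5 does not divide 3, only trivial (constant) colorings exist.
  (So the trial a0 = 0, a1 = 1 with a0 != a1 does NOT extend to a valid coloring of the whole trefoil: the other two crossing relations require 3*(a1 - a0) = 0 (mod 5), which fails.)
  Total colorings = 5
Step 3: a2 = 2, total Fox 5-colorings = 5

2


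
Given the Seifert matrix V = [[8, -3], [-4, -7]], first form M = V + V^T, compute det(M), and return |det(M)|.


Step 1: Form V + V^T where V = [[8, -3], [-4, -7]]
  V^T = [[8, -4], [-3, -7]]
  V + V^T = [[16, -7], [-7, -14]]
Step 2: det(V + V^T) = 16*(-14) - (-7)*(-7)
  = -224 - 49 = -273
Step 3: Knot determinant = |det(V + V^T)| = |-273| = 273

273


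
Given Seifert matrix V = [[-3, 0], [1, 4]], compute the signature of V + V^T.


Step 1: V + V^T = [[-6, 1], [1, 8]]
Step 2: trace = 2, det = -49
Step 3: Discriminant = 2^2 - 4*(-49) = 200
Step 4: Eigenvalues: 8.07107, -6.07107
Step 5: Signature = (# positive eigenvalues) - (# negative eigenvalues) = 0

0


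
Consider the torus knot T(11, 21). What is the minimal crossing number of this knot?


For a torus knot T(p, q) with gcd(p,q)=1,
the crossing number is min(p*(q-1), q*(p-1)).
p*(q-1) = 11*20 = 220
q*(p-1) = 21*10 = 210
min(220, 210) = 210

210


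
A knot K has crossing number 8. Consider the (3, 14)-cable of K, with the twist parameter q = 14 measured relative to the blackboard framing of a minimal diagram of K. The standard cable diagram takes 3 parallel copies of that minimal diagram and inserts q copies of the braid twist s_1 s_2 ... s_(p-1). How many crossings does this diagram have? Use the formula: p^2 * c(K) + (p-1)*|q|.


Step 1: Each of the c(K) crossings of the companion diagram becomes p*p = p^2 crossings among the p parallel strands, and each of the |q| twists s_1 s_2 ... s_(p-1) adds (p-1) crossings.
  Crossings = p^2 * c(K) + (p-1)*|q|
Step 2: = 3^2 * 8 + (3-1)*14
Step 3: = 9*8 + 2*14
Step 4: = 72 + 28 = 100

100


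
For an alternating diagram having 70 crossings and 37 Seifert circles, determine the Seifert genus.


For alternating knots, g = (c - s + 1)/2.
= (70 - 37 + 1)/2
= 34/2 = 17

17


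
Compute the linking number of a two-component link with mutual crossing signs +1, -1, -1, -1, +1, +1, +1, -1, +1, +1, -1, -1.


Step 1: Count positive crossings: 6
Step 2: Count negative crossings: 6
Step 3: Sum of signs = 6 - 6 = 0
Step 4: Linking number = sum/2 = 0/2 = 0

0


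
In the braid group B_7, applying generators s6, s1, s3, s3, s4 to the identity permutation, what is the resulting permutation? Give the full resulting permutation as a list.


Starting with identity [1, 2, 3, 4, 5, 6, 7].
Apply generators in sequence:
  After s6: [1, 2, 3, 4, 5, 7, 6]
  After s1: [2, 1, 3, 4, 5, 7, 6]
  After s3: [2, 1, 4, 3, 5, 7, 6]
  After s3: [2, 1, 3, 4, 5, 7, 6]
  After s4: [2, 1, 3, 5, 4, 7, 6]
Final permutation: [2, 1, 3, 5, 4, 7, 6]

[2, 1, 3, 5, 4, 7, 6]


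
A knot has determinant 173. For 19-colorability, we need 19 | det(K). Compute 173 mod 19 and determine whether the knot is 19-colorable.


Step 1: A knot is p-colorable if and only if p divides its determinant.
Step 2: Compute 173 mod 19.
173 = 9 * 19 + 2
Step 3: 173 mod 19 = 2
Step 4: The knot is 19-colorable: no

2


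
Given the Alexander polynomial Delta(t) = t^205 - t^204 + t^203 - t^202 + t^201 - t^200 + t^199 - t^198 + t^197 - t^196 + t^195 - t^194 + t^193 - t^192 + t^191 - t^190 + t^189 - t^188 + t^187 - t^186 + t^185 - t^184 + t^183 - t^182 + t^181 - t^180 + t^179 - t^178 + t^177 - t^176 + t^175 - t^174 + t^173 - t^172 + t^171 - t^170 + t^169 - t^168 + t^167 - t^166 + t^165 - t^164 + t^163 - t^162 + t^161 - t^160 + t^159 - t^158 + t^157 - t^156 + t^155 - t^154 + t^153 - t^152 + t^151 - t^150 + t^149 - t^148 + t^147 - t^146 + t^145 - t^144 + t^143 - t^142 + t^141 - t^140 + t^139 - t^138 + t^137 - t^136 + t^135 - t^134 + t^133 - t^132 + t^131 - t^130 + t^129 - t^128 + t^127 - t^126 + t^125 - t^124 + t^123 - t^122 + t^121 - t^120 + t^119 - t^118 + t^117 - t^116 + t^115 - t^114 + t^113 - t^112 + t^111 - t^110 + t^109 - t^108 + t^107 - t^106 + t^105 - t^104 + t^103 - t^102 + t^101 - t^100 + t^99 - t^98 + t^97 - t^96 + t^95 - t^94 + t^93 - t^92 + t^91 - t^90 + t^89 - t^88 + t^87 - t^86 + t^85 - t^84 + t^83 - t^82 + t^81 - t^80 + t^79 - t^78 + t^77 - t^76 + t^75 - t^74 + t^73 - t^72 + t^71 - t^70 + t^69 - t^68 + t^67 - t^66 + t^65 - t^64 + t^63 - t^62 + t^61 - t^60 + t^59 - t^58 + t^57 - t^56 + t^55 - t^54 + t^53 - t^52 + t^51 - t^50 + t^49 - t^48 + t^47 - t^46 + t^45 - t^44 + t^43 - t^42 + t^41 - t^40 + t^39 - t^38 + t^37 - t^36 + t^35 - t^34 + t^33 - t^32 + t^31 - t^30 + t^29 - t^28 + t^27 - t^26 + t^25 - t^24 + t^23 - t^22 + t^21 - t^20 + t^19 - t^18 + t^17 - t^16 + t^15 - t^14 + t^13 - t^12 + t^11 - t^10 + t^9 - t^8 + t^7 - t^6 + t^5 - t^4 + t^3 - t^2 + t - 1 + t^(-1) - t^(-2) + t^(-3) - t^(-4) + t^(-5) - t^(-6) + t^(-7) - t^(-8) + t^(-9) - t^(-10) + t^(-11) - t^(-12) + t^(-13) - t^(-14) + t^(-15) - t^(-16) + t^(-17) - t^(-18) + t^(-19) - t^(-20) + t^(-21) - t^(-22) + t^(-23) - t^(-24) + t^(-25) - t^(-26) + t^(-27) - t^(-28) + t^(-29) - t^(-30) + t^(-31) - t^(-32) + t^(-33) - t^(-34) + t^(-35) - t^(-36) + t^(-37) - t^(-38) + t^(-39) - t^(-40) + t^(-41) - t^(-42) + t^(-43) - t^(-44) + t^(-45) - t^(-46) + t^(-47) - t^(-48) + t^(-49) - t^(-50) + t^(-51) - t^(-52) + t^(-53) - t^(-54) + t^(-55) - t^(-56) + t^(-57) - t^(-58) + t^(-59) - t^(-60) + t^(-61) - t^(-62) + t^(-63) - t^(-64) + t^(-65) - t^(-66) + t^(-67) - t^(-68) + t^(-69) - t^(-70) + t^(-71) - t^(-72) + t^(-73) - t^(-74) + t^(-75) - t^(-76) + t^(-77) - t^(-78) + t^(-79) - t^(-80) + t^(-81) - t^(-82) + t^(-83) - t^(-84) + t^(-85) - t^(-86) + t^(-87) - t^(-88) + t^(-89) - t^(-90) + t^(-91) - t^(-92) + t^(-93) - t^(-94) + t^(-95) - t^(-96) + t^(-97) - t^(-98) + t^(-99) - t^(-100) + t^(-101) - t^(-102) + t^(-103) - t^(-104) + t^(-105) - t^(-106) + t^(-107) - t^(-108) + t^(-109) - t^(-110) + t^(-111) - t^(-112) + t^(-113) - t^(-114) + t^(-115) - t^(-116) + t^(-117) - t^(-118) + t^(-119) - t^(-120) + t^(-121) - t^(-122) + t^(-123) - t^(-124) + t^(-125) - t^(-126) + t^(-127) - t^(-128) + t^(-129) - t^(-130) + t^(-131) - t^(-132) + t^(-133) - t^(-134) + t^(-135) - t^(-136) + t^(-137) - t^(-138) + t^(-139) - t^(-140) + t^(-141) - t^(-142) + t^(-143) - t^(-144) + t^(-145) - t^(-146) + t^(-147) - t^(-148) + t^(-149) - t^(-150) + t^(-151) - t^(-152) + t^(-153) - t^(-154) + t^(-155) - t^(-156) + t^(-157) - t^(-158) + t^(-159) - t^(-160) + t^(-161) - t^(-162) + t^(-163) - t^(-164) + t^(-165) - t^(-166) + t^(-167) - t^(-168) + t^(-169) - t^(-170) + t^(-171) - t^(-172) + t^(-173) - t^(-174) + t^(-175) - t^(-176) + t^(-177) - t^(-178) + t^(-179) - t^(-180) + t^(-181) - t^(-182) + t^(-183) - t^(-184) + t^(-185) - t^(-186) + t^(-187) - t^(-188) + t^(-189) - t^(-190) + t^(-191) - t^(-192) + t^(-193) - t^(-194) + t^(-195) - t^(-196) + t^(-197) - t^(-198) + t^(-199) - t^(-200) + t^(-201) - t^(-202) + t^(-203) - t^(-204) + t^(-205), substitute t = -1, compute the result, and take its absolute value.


Step 1: The polynomial has 411 terms with alternating signs, exponents from 205 down to -205.
Step 2: Substitute t = -1. The i-th term has coefficient (-1)^i and exponent (m-i),
  so its value is (-1)^i * (-1)^(m-i) = (-1)^m = -1 for every i.
Step 3: All 411 terms equal -1, so Delta(-1) = 411 * (-1) = -411
Step 4: |Delta(-1)| = 411

411


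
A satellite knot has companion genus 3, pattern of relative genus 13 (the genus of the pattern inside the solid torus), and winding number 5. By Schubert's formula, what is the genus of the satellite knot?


Schubert: g(satellite) = g_rel(pattern) + |winding| * g(companion),
where g_rel(pattern) is the genus of the pattern relative to the solid torus.
= 13 + 5 * 3
= 13 + 15 = 28

28


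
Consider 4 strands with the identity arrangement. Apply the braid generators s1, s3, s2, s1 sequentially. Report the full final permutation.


Starting with identity [1, 2, 3, 4].
Apply generators in sequence:
  After s1: [2, 1, 3, 4]
  After s3: [2, 1, 4, 3]
  After s2: [2, 4, 1, 3]
  After s1: [4, 2, 1, 3]
Final permutation: [4, 2, 1, 3]

[4, 2, 1, 3]


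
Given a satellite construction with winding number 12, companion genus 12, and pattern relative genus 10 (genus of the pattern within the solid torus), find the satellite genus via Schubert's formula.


Schubert: g(satellite) = g_rel(pattern) + |winding| * g(companion),
where g_rel(pattern) is the genus of the pattern relative to the solid torus.
= 10 + 12 * 12
= 10 + 144 = 154

154


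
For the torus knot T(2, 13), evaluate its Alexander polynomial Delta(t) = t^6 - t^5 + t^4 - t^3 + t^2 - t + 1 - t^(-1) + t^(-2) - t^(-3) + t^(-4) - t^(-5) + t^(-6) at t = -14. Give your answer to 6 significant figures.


Substituting t = -14 into Delta(t) = t^6 - t^5 + t^4 - t^3 + t^2 - t + 1 - t^(-1) + t^(-2) - t^(-3) + t^(-4) - t^(-5) + t^(-6):
Term values: (7529536) + (537824) + (38416) + (2744) + (196) + (14) + (1) + (0.0714286) + (0.00510204) + (0.000364431) + (2.60308e-05) + (1.85934e-06) + (1.3281e-07)
Sum = 8108731.077
Rounded to 6 significant figures: 8.10873e+06

8.10873e+06


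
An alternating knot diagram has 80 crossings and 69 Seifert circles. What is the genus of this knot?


For alternating knots, g = (c - s + 1)/2.
= (80 - 69 + 1)/2
= 12/2 = 6

6


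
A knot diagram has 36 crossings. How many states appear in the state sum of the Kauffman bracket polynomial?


Each crossing contributes 2 choices (A-smoothing or B-smoothing).
Total states = 2^36 = 68719476736

68719476736


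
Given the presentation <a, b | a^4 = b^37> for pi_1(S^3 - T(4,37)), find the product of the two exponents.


The relation is a^4 = b^37.
Product of exponents = 4 * 37
= 148

148


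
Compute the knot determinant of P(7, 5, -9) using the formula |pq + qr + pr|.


Step 1: Compute pq + qr + pr.
pq = 7*5 = 35
qr = 5*(-9) = -45
pr = 7*(-9) = -63
pq + qr + pr = 35 + (-45) + (-63) = -73
Step 2: Take absolute value.
det(P(7,5,-9)) = |-73| = 73

73


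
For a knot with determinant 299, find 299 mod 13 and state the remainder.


Step 1: A knot is p-colorable if and only if p divides its determinant.
Step 2: Compute 299 mod 13.
299 = 23 * 13 + 0
Step 3: 299 mod 13 = 0
Step 4: The knot is 13-colorable: yes

0


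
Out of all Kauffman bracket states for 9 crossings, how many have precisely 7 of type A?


We choose which 7 of 9 crossings get A-smoothings.
C(9, 7) = 9! / (7! * 2!)
= 36

36


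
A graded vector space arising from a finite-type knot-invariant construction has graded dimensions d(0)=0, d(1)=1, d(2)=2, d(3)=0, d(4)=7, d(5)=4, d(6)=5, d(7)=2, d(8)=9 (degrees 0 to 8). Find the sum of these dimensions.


Total dimension = d(0) + d(1) + ... + d(8)
= 0 + 1 + 2 + 0 + 7 + 4 + 5 + 2 + 9
= 30

30


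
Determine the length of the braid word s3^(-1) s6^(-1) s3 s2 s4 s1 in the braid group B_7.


The word length counts the number of generators (including inverses).
Listing each generator: s3^(-1), s6^(-1), s3, s2, s4, s1
There are 6 generators in this braid word.

6


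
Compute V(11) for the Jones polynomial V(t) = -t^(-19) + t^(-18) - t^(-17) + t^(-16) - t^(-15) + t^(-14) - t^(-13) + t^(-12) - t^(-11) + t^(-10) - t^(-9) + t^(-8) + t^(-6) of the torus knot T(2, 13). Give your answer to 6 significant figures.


Substituting t = 11 into V(t) = -t^(-19) + t^(-18) - t^(-17) + t^(-16) - t^(-15) + t^(-14) - t^(-13) + t^(-12) - t^(-11) + t^(-10) - t^(-9) + t^(-8) + t^(-6):
  (-)t^(-19) = -1.63508e-20
  (+)t^(-18) = 1.79859e-19
  (-)t^(-17) = -1.97845e-18
  (+)t^(-16) = 2.17629e-17
  (-)t^(-15) = -2.39392e-16
  (+)t^(-14) = 2.63331e-15
  (-)t^(-13) = -2.89664e-14
  (+)t^(-12) = 3.18631e-13
  (-)t^(-11) = -3.50494e-12
  (+)t^(-10) = 3.85543e-11
  (-)t^(-9) = -4.24098e-10
  (+)t^(-8) = 4.66507e-09
  (+)t^(-6) = 5.64474e-07
Sum = (-1.63508e-20) + (1.79859e-19) + (-1.97845e-18) + (2.17629e-17) + (-2.39392e-16) + (2.63331e-15) + (-2.89664e-14) + (3.18631e-13) + (-3.50494e-12) + (3.85543e-11) + (-4.24098e-10) + (4.66507e-09) + (5.64474e-07)
= 5.687502477e-07
Rounded to 6 significant figures: 5.6875e-07

5.6875e-07


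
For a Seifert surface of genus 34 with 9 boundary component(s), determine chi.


chi = 2 - 2g - b
= 2 - 2*34 - 9
= 2 - 68 - 9 = -75

-75


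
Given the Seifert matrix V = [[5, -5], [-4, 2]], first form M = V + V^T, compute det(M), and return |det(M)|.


Step 1: Form V + V^T where V = [[5, -5], [-4, 2]]
  V^T = [[5, -4], [-5, 2]]
  V + V^T = [[10, -9], [-9, 4]]
Step 2: det(V + V^T) = 10*4 - (-9)*(-9)
  = 40 - 81 = -41
Step 3: Knot determinant = |det(V + V^T)| = |-41| = 41

41


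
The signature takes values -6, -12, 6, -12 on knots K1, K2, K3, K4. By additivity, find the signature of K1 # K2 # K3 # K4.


The signature is additive under connected sum.
signature(K1 # K2 # K3 # K4) = (-6) + (-12) + (6) + (-12)
= -24

-24


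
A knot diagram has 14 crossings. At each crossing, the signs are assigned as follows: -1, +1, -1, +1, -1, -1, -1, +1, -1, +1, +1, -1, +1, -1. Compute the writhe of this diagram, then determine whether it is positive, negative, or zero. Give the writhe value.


Step 1: Count positive crossings (+1).
Positive crossings: 6
Step 2: Count negative crossings (-1).
Negative crossings: 8
Step 3: Writhe = (positive) - (negative)
w = 6 - 8 = -2
Step 4: |w| = 2, and w is negative

-2


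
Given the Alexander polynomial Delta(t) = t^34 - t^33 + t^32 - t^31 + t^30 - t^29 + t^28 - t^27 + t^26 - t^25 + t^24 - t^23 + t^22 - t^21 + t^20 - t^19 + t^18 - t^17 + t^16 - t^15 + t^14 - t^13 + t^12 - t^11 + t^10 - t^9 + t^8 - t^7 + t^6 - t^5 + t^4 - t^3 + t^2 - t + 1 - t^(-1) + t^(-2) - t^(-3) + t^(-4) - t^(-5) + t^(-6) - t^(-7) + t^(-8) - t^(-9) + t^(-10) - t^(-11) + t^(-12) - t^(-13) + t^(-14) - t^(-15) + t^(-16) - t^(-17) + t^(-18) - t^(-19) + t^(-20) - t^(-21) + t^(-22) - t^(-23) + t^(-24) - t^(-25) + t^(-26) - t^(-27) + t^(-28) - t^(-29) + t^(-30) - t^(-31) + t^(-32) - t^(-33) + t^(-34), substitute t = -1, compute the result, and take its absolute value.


Step 1: The polynomial has 69 terms with alternating signs, exponents from 34 down to -34.
Step 2: Substitute t = -1. The i-th term has coefficient (-1)^i and exponent (m-i),
  so its value is (-1)^i * (-1)^(m-i) = (-1)^m = 1 for every i.
Step 3: All 69 terms equal 1, so Delta(-1) = 69 * (1) = 69
Step 4: |Delta(-1)| = 69

69


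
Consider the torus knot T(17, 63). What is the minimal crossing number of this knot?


For a torus knot T(p, q) with gcd(p,q)=1,
the crossing number is min(p*(q-1), q*(p-1)).
p*(q-1) = 17*62 = 1054
q*(p-1) = 63*16 = 1008
min(1054, 1008) = 1008

1008


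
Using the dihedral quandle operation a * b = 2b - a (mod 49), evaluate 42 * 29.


42 * 29 = 2*29 - 42 mod 49
= 58 - 42 mod 49
= 16 mod 49 = 16

16


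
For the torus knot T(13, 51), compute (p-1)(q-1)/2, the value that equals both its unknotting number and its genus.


For a torus knot T(p,q), both the unknotting number and genus equal (p-1)(q-1)/2.
= (13-1)(51-1)/2
= 12*50/2
= 600/2 = 300

300


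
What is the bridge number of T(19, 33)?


The bridge number of T(p,q) is min(p,q).
min(19, 33) = 19

19


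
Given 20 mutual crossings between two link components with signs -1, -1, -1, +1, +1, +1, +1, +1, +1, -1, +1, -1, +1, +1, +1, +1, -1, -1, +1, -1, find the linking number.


Step 1: Count positive crossings: 12
Step 2: Count negative crossings: 8
Step 3: Sum of signs = 12 - 8 = 4
Step 4: Linking number = sum/2 = 4/2 = 2

2


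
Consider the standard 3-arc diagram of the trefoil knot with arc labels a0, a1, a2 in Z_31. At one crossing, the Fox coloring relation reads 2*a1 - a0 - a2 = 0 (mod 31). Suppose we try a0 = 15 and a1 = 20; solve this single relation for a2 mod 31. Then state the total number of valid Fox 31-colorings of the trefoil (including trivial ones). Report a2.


Step 1: Apply the given crossing relation 2*a1 - a0 - a2 = 0 (mod 31).
  a2 = 2*a1 - a0 mod 31
  a2 = 2*20 - 15 mod 31
  a2 = 40 - 15 mod 31
  a2 = 25 mod 31 = 25
Step 2: The trefoil has determinant 3.
  Number of Fox p-colorings (p prime) is p^2 if p = 3, else p.
  Since 31 does not divide 3, only trivial (constant) colorings exist.
  (So the trial a0 = 15, a1 = 20 with a0 != a1 does NOT extend to a valid coloring of the whole trefoil: the other two crossing relations require 3*(a1 - a0) = 0 (mod 31), which fails.)
  Total colorings = 31
Step 3: a2 = 25, total Fox 31-colorings = 31

25


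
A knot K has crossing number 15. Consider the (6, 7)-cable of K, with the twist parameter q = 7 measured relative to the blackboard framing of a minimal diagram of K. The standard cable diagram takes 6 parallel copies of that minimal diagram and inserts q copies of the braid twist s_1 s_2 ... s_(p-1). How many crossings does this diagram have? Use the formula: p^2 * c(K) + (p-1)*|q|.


Step 1: Each of the c(K) crossings of the companion diagram becomes p*p = p^2 crossings among the p parallel strands, and each of the |q| twists s_1 s_2 ... s_(p-1) adds (p-1) crossings.
  Crossings = p^2 * c(K) + (p-1)*|q|
Step 2: = 6^2 * 15 + (6-1)*7
Step 3: = 36*15 + 5*7
Step 4: = 540 + 35 = 575

575


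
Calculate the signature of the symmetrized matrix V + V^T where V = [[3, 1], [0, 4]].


Step 1: V + V^T = [[6, 1], [1, 8]]
Step 2: trace = 14, det = 47
Step 3: Discriminant = 14^2 - 4*47 = 8
Step 4: Eigenvalues: 8.41421, 5.58579
Step 5: Signature = (# positive eigenvalues) - (# negative eigenvalues) = 2

2


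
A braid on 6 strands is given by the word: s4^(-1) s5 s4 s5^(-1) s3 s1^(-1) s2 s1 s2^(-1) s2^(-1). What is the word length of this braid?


The word length counts the number of generators (including inverses).
Listing each generator: s4^(-1), s5, s4, s5^(-1), s3, s1^(-1), s2, s1, s2^(-1), s2^(-1)
There are 10 generators in this braid word.

10


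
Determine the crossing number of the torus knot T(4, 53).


For a torus knot T(p, q) with gcd(p,q)=1,
the crossing number is min(p*(q-1), q*(p-1)).
p*(q-1) = 4*52 = 208
q*(p-1) = 53*3 = 159
min(208, 159) = 159

159


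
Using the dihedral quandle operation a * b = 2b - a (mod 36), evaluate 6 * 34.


6 * 34 = 2*34 - 6 mod 36
= 68 - 6 mod 36
= 62 mod 36 = 26

26


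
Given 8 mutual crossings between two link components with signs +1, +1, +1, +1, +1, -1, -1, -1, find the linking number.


Step 1: Count positive crossings: 5
Step 2: Count negative crossings: 3
Step 3: Sum of signs = 5 - 3 = 2
Step 4: Linking number = sum/2 = 2/2 = 1

1


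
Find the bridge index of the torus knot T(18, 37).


The bridge number of T(p,q) is min(p,q).
min(18, 37) = 18

18


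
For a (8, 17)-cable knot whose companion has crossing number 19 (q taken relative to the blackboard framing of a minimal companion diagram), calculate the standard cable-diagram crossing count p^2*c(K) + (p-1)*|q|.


Step 1: Each of the c(K) crossings of the companion diagram becomes p*p = p^2 crossings among the p parallel strands, and each of the |q| twists s_1 s_2 ... s_(p-1) adds (p-1) crossings.
  Crossings = p^2 * c(K) + (p-1)*|q|
Step 2: = 8^2 * 19 + (8-1)*17
Step 3: = 64*19 + 7*17
Step 4: = 1216 + 119 = 1335

1335


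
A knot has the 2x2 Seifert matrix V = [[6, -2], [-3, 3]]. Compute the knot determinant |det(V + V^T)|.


Step 1: Form V + V^T where V = [[6, -2], [-3, 3]]
  V^T = [[6, -3], [-2, 3]]
  V + V^T = [[12, -5], [-5, 6]]
Step 2: det(V + V^T) = 12*6 - (-5)*(-5)
  = 72 - 25 = 47
Step 3: Knot determinant = |det(V + V^T)| = |47| = 47

47


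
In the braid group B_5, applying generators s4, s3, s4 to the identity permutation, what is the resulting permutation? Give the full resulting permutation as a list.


Starting with identity [1, 2, 3, 4, 5].
Apply generators in sequence:
  After s4: [1, 2, 3, 5, 4]
  After s3: [1, 2, 5, 3, 4]
  After s4: [1, 2, 5, 4, 3]
Final permutation: [1, 2, 5, 4, 3]

[1, 2, 5, 4, 3]


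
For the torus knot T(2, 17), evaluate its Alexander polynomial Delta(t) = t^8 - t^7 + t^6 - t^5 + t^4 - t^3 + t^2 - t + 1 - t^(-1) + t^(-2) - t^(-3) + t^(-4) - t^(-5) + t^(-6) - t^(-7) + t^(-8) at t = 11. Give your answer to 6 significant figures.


Substituting t = 11 into Delta(t) = t^8 - t^7 + t^6 - t^5 + t^4 - t^3 + t^2 - t + 1 - t^(-1) + t^(-2) - t^(-3) + t^(-4) - t^(-5) + t^(-6) - t^(-7) + t^(-8):
Term values: (214358881) + (-19487171) + (1771561) + (-161051) + (14641) + (-1331) + (121) + (-11) + (1) + (-0.0909091) + (0.00826446) + (-0.000751315) + (6.83013e-05) + (-6.20921e-06) + (5.64474e-07) + (-5.13158e-08) + (4.66507e-09)
Sum = 196495640.9
Rounded to 6 significant figures: 1.96496e+08

1.96496e+08


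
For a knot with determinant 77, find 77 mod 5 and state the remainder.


Step 1: A knot is p-colorable if and only if p divides its determinant.
Step 2: Compute 77 mod 5.
77 = 15 * 5 + 2
Step 3: 77 mod 5 = 2
Step 4: The knot is 5-colorable: no

2


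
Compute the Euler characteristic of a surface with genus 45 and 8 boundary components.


chi = 2 - 2g - b
= 2 - 2*45 - 8
= 2 - 90 - 8 = -96

-96


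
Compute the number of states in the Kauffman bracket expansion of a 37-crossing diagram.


Each crossing contributes 2 choices (A-smoothing or B-smoothing).
Total states = 2^37 = 137438953472

137438953472


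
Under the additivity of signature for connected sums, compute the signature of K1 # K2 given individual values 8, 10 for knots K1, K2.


The signature is additive under connected sum.
signature(K1 # K2) = (8) + (10)
= 18

18


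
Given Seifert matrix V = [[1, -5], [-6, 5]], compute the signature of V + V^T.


Step 1: V + V^T = [[2, -11], [-11, 10]]
Step 2: trace = 12, det = -101
Step 3: Discriminant = 12^2 - 4*(-101) = 548
Step 4: Eigenvalues: 17.7047, -5.7047
Step 5: Signature = (# positive eigenvalues) - (# negative eigenvalues) = 0

0


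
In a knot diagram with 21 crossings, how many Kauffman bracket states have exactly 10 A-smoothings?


We choose which 10 of 21 crossings get A-smoothings.
C(21, 10) = 21! / (10! * 11!)
= 352716

352716


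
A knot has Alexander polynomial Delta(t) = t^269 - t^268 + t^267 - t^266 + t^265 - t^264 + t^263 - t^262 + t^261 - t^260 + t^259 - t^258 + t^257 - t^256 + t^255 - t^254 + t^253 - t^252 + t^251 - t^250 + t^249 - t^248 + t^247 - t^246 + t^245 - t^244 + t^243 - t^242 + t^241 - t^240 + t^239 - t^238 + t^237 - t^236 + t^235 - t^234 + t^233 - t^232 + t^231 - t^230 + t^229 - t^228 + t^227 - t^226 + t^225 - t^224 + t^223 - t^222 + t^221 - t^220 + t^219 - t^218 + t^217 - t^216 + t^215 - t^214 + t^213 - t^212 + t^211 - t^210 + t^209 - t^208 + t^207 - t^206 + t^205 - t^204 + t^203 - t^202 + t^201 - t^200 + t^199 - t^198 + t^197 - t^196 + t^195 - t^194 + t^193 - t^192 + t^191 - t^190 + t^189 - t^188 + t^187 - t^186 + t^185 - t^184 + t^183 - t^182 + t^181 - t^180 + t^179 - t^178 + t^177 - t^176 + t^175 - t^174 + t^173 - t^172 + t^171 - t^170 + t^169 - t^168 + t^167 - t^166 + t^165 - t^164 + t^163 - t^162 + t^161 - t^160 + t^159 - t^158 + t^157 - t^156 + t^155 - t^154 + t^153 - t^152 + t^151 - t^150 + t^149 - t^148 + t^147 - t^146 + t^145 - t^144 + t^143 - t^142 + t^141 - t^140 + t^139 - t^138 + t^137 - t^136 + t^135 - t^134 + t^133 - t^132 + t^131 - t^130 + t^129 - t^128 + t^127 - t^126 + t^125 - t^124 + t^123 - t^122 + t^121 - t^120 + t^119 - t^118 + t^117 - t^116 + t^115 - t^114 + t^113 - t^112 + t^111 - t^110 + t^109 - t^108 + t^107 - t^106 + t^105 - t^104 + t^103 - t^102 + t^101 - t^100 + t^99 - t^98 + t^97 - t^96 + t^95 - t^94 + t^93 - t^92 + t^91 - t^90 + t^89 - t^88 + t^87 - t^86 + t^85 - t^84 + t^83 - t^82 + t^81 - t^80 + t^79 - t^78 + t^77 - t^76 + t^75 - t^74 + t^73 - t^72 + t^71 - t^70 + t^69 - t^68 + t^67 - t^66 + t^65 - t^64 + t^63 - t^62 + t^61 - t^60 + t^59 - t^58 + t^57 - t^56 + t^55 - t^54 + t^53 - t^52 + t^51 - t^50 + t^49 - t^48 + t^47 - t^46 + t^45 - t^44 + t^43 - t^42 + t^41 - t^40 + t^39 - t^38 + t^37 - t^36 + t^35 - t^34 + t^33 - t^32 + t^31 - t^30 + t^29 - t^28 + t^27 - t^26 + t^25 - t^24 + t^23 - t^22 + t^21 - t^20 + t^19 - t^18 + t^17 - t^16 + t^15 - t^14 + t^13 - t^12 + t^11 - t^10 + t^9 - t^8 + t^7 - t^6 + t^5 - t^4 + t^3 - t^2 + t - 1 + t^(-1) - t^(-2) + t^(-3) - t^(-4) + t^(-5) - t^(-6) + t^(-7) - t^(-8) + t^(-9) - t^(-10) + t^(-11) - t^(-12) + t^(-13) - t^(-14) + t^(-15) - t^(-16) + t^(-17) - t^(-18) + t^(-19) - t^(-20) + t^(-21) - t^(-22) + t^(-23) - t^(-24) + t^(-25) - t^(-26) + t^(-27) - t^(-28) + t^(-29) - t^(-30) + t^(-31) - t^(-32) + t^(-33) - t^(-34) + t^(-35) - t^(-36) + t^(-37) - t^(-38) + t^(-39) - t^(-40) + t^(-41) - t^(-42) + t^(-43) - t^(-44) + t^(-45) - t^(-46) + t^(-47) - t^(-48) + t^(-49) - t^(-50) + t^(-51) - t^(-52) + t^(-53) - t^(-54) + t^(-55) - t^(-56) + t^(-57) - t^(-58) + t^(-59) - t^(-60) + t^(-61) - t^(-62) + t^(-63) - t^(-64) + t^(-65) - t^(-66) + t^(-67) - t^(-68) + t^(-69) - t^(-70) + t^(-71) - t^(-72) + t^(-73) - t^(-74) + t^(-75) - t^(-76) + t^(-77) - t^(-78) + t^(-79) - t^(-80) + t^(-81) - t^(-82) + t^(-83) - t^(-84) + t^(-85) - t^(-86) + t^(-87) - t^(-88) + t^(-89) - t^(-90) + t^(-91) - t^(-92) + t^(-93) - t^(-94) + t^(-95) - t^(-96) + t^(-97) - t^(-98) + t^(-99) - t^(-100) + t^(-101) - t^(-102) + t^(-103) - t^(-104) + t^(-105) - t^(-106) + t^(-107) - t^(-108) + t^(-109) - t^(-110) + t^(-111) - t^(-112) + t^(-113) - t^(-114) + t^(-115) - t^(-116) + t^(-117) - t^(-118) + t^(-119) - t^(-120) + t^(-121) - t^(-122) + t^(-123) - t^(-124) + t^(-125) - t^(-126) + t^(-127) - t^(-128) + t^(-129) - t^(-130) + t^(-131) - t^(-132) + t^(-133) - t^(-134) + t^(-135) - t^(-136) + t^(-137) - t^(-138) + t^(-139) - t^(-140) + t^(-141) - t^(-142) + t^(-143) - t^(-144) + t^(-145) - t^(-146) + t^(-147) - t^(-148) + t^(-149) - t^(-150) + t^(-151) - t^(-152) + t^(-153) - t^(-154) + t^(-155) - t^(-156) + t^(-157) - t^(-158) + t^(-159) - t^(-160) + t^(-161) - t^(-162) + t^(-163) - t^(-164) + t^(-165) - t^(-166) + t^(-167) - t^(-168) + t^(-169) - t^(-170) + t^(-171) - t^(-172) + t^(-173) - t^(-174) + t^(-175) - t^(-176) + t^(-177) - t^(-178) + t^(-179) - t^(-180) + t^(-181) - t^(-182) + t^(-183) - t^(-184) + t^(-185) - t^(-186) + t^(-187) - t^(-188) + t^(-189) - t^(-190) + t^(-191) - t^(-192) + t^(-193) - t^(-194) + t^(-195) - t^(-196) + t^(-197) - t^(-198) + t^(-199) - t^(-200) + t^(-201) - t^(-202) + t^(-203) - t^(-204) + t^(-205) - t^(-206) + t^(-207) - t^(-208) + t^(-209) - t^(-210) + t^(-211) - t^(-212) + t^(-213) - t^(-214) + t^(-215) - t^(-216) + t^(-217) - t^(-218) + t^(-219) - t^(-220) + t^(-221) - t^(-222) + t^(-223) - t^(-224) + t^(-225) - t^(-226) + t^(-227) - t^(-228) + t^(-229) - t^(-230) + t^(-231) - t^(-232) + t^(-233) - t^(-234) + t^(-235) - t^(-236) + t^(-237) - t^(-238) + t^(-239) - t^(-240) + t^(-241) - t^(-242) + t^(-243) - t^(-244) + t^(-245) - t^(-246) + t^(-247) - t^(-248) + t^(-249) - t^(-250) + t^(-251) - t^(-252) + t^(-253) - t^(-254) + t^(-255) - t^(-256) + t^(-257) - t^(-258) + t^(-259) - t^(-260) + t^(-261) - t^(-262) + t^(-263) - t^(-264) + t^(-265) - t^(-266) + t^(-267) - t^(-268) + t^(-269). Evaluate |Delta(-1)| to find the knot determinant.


Step 1: The polynomial has 539 terms with alternating signs, exponents from 269 down to -269.
Step 2: Substitute t = -1. The i-th term has coefficient (-1)^i and exponent (m-i),
  so its value is (-1)^i * (-1)^(m-i) = (-1)^m = -1 for every i.
Step 3: All 539 terms equal -1, so Delta(-1) = 539 * (-1) = -539
Step 4: |Delta(-1)| = 539

539


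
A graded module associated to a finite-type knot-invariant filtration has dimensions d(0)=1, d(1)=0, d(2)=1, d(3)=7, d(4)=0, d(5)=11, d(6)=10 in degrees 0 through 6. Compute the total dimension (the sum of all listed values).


Total dimension = d(0) + d(1) + ... + d(6)
= 1 + 0 + 1 + 7 + 0 + 11 + 10
= 30

30


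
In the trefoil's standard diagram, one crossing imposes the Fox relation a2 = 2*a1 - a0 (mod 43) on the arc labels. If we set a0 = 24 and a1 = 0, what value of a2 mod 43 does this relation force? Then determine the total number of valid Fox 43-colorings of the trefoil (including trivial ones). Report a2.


Step 1: Apply the given crossing relation 2*a1 - a0 - a2 = 0 (mod 43).
  a2 = 2*a1 - a0 mod 43
  a2 = 2*0 - 24 mod 43
  a2 = 0 - 24 mod 43
  a2 = -24 mod 43 = 19
Step 2: The trefoil has determinant 3.
  Number of Fox p-colorings (p prime) is p^2 if p = 3, else p.
  Since 43 does not divide 3, only trivial (constant) colorings exist.
  (So the trial a0 = 24, a1 = 0 with a0 != a1 does NOT extend to a valid coloring of the whole trefoil: the other two crossing relations require 3*(a1 - a0) = 0 (mod 43), which fails.)
  Total colorings = 43
Step 3: a2 = 19, total Fox 43-colorings = 43

19


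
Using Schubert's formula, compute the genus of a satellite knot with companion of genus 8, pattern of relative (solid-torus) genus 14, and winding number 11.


Schubert: g(satellite) = g_rel(pattern) + |winding| * g(companion),
where g_rel(pattern) is the genus of the pattern relative to the solid torus.
= 14 + 11 * 8
= 14 + 88 = 102

102


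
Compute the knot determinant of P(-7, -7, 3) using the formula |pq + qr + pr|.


Step 1: Compute pq + qr + pr.
pq = (-7)*(-7) = 49
qr = (-7)*3 = -21
pr = (-7)*3 = -21
pq + qr + pr = 49 + (-21) + (-21) = 7
Step 2: Take absolute value.
det(P(-7,-7,3)) = |7| = 7

7


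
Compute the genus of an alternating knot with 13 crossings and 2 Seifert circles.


For alternating knots, g = (c - s + 1)/2.
= (13 - 2 + 1)/2
= 12/2 = 6

6


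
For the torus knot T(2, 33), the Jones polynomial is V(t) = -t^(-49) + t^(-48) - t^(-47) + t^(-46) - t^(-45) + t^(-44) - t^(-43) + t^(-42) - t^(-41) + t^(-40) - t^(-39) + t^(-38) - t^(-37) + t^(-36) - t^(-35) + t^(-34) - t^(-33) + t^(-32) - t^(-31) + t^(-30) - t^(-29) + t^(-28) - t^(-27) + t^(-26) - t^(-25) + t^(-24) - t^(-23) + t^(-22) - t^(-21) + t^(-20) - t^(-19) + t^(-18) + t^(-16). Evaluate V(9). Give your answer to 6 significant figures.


Substituting t = 9 into V(t) = -t^(-49) + t^(-48) - t^(-47) + t^(-46) - t^(-45) + t^(-44) - t^(-43) + t^(-42) - t^(-41) + t^(-40) - t^(-39) + t^(-38) - t^(-37) + t^(-36) - t^(-35) + t^(-34) - t^(-33) + t^(-32) - t^(-31) + t^(-30) - t^(-29) + t^(-28) - t^(-27) + t^(-26) - t^(-25) + t^(-24) - t^(-23) + t^(-22) - t^(-21) + t^(-20) - t^(-19) + t^(-18) + t^(-16):
  (-)t^(-49) = -1.74629e-47
  (+)t^(-48) = 1.57166e-46
  (-)t^(-47) = -1.4145e-45
  (+)t^(-46) = 1.27305e-44
  (-)t^(-45) = -1.14574e-43
  (+)t^(-44) = 1.03117e-42
  (-)t^(-43) = -9.28052e-42
  (+)t^(-42) = 8.35246e-41
  (-)t^(-41) = -7.51722e-40
  (+)t^(-40) = 6.7655e-39
  (-)t^(-39) = -6.08895e-38
  (+)t^(-38) = 5.48005e-37
  (-)t^(-37) = -4.93205e-36
  (+)t^(-36) = 4.43884e-35
  (-)t^(-35) = -3.99496e-34
  (+)t^(-34) = 3.59546e-33
  (-)t^(-33) = -3.23592e-32
  (+)t^(-32) = 2.91232e-31
  (-)t^(-31) = -2.62109e-30
  (+)t^(-30) = 2.35898e-29
  (-)t^(-29) = -2.12308e-28
  (+)t^(-28) = 1.91078e-27
  (-)t^(-27) = -1.7197e-26
  (+)t^(-26) = 1.54773e-25
  (-)t^(-25) = -1.39296e-24
  (+)t^(-24) = 1.25366e-23
  (-)t^(-23) = -1.12829e-22
  (+)t^(-22) = 1.01546e-21
  (-)t^(-21) = -9.13918e-21
  (+)t^(-20) = 8.22526e-20
  (-)t^(-19) = -7.40274e-19
  (+)t^(-18) = 6.66246e-18
  (+)t^(-16) = 5.3966e-16
Sum = (-1.74629e-47) + (1.57166e-46) + (-1.4145e-45) + (1.27305e-44) + (-1.14574e-43) + (1.03117e-42) + (-9.28052e-42) + (8.35246e-41) + (-7.51722e-40) + (6.7655e-39) + (-6.08895e-38) + (5.48005e-37) + (-4.93205e-36) + (4.43884e-35) + (-3.99496e-34) + (3.59546e-33) + (-3.23592e-32) + (2.91232e-31) + (-2.62109e-30) + (2.35898e-29) + (-2.12308e-28) + (1.91078e-27) + (-1.7197e-26) + (1.54773e-25) + (-1.39296e-24) + (1.25366e-23) + (-1.12829e-22) + (1.01546e-21) + (-9.13918e-21) + (8.22526e-20) + (-7.40274e-19) + (6.66246e-18) + (5.3966e-16)
= 5.456557447e-16
Rounded to 6 significant figures: 5.45656e-16

5.45656e-16
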